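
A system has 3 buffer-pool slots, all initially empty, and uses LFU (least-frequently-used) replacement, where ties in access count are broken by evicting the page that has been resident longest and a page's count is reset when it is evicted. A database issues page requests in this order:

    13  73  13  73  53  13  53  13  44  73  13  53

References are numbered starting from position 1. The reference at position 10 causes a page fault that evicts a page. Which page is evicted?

pos 1: 13 -> miss, frames {13}
pos 2: 73 -> miss, frames {13,73}
pos 3: 13 -> hit
pos 4: 73 -> hit
pos 5: 53 -> miss, frames {13,73,53}
pos 6: 13 -> hit
pos 7: 53 -> hit
pos 8: 13 -> hit
pos 9: 44 -> miss, evict 73, frames {13,53,44}
pos 10: 73 -> miss, evict 44, frames {13,53,73}
At position 10, page 44 is evicted.

44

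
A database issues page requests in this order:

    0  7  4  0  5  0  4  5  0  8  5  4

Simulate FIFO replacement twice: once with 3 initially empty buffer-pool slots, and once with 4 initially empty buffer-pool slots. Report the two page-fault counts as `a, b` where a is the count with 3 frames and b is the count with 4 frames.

7, 5

3 frames: F F F . F F . . . F . F → 7 faults.
4 frames: F F F . F . . . . F . . → 5 faults.
5 < 7: adding a frame reduced faults, as is typical.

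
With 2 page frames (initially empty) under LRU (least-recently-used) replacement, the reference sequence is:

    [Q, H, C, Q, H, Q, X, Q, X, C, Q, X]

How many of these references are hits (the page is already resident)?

Q: fault, frames {Q}
H: fault, frames {Q,H}
C: fault, evict Q, frames {H,C}
Q: fault, evict H, frames {C,Q}
H: fault, evict C, frames {Q,H}
Q: hit
X: fault, evict H, frames {Q,X}
Q: hit
X: hit
C: fault, evict Q, frames {X,C}
Q: fault, evict X, frames {C,Q}
X: fault, evict C, frames {Q,X}
Hits: 3.

3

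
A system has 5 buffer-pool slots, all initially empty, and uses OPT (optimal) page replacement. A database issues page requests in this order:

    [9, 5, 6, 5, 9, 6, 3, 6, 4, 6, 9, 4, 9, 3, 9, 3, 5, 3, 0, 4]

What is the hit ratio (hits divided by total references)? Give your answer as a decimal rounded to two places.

9: miss, frames [9]
5: miss, frames [9, 5]
6: miss, frames [9, 5, 6]
5: hit
9: hit
6: hit
3: miss, frames [9, 5, 6, 3]
6: hit
4: miss, frames [9, 5, 6, 3, 4]
6: hit
9: hit
4: hit
9: hit
3: hit
9: hit
3: hit
5: hit
3: hit
0: miss, evict 3, frames [9, 5, 6, 4, 0]
4: hit
Hits: 14 of 20 references → 14/20 = 0.7000.

0.70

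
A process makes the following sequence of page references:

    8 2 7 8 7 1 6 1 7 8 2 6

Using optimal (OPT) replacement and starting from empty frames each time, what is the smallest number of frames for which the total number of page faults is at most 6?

f=1: 12 faults
f=2: 8 faults
f=3: 7 faults
f=4: 6 faults
f=5: 5 faults
Smallest f with faults ≤ 6 is 4.

4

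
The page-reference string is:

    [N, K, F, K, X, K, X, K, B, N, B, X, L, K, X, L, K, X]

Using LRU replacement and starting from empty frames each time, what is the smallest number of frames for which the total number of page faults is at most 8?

4

f=1: 18 faults
f=2: 13 faults
f=3: 9 faults
f=4: 8 faults
f=5: 6 faults
f=6: 6 faults
Smallest f with faults ≤ 8 is 4.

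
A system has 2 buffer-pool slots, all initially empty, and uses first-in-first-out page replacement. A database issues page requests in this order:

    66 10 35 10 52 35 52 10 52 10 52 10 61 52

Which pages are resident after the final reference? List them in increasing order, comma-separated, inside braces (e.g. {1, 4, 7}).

66 -> miss, frames {66}
10 -> miss, frames {66,10}
35 -> miss, evict 66, frames {10,35}
10 -> hit
52 -> miss, evict 10, frames {35,52}
35 -> hit
52 -> hit
10 -> miss, evict 35, frames {52,10}
52 -> hit
10 -> hit
52 -> hit
10 -> hit
61 -> miss, evict 52, frames {10,61}
52 -> miss, evict 10, frames {61,52}

{52, 61}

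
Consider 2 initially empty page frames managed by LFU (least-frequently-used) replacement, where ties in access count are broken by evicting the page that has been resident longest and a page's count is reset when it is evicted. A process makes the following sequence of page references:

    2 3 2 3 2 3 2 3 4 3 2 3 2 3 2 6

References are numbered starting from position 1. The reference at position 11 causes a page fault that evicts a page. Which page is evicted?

4

pos 1: 2: miss, frames {2}
pos 2: 3: miss, frames {2,3}
pos 3: 2: hit
pos 4: 3: hit
pos 5: 2: hit
pos 6: 3: hit
pos 7: 2: hit
pos 8: 3: hit
pos 9: 4: miss, evict 2, frames {3,4}
pos 10: 3: hit
pos 11: 2: miss, evict 4, frames {3,2}
At position 11, page 4 is evicted.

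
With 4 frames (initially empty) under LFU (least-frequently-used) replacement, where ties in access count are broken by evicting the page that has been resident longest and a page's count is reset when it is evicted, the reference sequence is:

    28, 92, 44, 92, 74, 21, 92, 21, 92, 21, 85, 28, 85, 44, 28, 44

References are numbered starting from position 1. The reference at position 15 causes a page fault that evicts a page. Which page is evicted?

pos 1: 28 -> miss, frames {28}
pos 2: 92 -> miss, frames {28,92}
pos 3: 44 -> miss, frames {28,92,44}
pos 4: 92 -> hit
pos 5: 74 -> miss, frames {28,92,44,74}
pos 6: 21 -> miss, evict 28, frames {92,44,74,21}
pos 7: 92 -> hit
pos 8: 21 -> hit
pos 9: 92 -> hit
pos 10: 21 -> hit
pos 11: 85 -> miss, evict 44, frames {92,74,21,85}
pos 12: 28 -> miss, evict 74, frames {92,21,85,28}
pos 13: 85 -> hit
pos 14: 44 -> miss, evict 28, frames {92,21,85,44}
pos 15: 28 -> miss, evict 44, frames {92,21,85,28}
At position 15, page 44 is evicted.

44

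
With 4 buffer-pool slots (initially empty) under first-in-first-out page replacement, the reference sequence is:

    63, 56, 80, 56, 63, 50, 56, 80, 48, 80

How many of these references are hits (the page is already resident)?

5

63: fault, frames [63]
56: fault, frames [63, 56]
80: fault, frames [63, 56, 80]
56: hit
63: hit
50: fault, frames [63, 56, 80, 50]
56: hit
80: hit
48: fault, evict 63, frames [56, 80, 50, 48]
80: hit
Hits: 5.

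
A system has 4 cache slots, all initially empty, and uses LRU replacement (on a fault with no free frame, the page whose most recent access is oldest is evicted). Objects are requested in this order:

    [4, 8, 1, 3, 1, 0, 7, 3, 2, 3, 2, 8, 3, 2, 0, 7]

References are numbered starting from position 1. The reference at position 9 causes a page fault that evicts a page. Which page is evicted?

pos 1: 4 -> fault, frames (4)
pos 2: 8 -> fault, frames (4 8)
pos 3: 1 -> fault, frames (4 8 1)
pos 4: 3 -> fault, frames (4 8 1 3)
pos 5: 1 -> hit
pos 6: 0 -> fault, evict 4, frames (8 3 1 0)
pos 7: 7 -> fault, evict 8, frames (3 1 0 7)
pos 8: 3 -> hit
pos 9: 2 -> fault, evict 1, frames (0 7 3 2)
At position 9, page 1 is evicted.

1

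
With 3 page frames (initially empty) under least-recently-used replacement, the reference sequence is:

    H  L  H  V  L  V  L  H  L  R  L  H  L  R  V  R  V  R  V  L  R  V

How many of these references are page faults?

H -> miss, frames (H)
L -> miss, frames (H L)
H -> hit
V -> miss, frames (L H V)
L -> hit
V -> hit
L -> hit
H -> hit
L -> hit
R -> miss, evict V, frames (H L R)
L -> hit
H -> hit
L -> hit
R -> hit
V -> miss, evict H, frames (L R V)
R -> hit
V -> hit
R -> hit
V -> hit
L -> hit
R -> hit
V -> hit
Page faults: 5.

5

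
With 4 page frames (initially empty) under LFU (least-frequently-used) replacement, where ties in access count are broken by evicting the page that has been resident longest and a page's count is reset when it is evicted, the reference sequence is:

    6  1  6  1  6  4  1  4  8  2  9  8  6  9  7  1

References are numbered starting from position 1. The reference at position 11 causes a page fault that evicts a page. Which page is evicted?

pos 1: 6 -> miss, frames (6)
pos 2: 1 -> miss, frames (6 1)
pos 3: 6 -> hit
pos 4: 1 -> hit
pos 5: 6 -> hit
pos 6: 4 -> miss, frames (6 1 4)
pos 7: 1 -> hit
pos 8: 4 -> hit
pos 9: 8 -> miss, frames (6 1 4 8)
pos 10: 2 -> miss, evict 8, frames (6 1 4 2)
pos 11: 9 -> miss, evict 2, frames (6 1 4 9)
At position 11, page 2 is evicted.

2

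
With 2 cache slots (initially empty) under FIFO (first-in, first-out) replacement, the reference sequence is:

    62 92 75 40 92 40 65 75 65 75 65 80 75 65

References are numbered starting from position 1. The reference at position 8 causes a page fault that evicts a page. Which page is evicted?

pos 1: 62: miss, frames (62)
pos 2: 92: miss, frames (62 92)
pos 3: 75: miss, evict 62, frames (92 75)
pos 4: 40: miss, evict 92, frames (75 40)
pos 5: 92: miss, evict 75, frames (40 92)
pos 6: 40: hit
pos 7: 65: miss, evict 40, frames (92 65)
pos 8: 75: miss, evict 92, frames (65 75)
At position 8, page 92 is evicted.

92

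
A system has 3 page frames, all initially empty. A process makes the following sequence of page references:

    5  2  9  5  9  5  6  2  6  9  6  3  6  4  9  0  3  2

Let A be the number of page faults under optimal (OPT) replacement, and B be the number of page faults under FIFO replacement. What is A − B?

-2

Under OPT: F F F . . . F . . . . F . F . F . F → 8 faults.
Under FIFO: F F F . . . F . . . . F . F F F F F → 10 faults.
A − B = 8 − 10 = -2.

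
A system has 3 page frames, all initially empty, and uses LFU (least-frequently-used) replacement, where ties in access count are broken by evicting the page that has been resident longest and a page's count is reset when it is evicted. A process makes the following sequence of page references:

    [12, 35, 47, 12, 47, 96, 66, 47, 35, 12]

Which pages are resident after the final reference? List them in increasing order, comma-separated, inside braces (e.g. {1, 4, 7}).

{12, 35, 47}

12: fault, frames [12]
35: fault, frames [12, 35]
47: fault, frames [12, 35, 47]
12: hit
47: hit
96: fault, evict 35, frames [12, 47, 96]
66: fault, evict 96, frames [12, 47, 66]
47: hit
35: fault, evict 66, frames [12, 47, 35]
12: hit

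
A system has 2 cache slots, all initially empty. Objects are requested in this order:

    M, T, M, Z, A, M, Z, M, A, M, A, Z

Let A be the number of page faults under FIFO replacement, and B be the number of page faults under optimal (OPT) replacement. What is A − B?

Under FIFO: F F . F F F F . F F . F → 9 faults.
Under OPT: F F . F F . F . F . . F → 7 faults.
A − B = 9 − 7 = 2.

2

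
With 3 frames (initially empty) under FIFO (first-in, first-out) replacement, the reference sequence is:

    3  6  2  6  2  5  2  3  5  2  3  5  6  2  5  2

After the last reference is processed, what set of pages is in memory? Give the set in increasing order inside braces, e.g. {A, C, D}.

3 -> miss, frames {3}
6 -> miss, frames {3,6}
2 -> miss, frames {3,6,2}
6 -> hit
2 -> hit
5 -> miss, evict 3, frames {6,2,5}
2 -> hit
3 -> miss, evict 6, frames {2,5,3}
5 -> hit
2 -> hit
3 -> hit
5 -> hit
6 -> miss, evict 2, frames {5,3,6}
2 -> miss, evict 5, frames {3,6,2}
5 -> miss, evict 3, frames {6,2,5}
2 -> hit

{2, 5, 6}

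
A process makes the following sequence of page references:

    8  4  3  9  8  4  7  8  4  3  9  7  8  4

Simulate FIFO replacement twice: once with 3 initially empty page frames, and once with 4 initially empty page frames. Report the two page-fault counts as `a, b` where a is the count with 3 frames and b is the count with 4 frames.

3 frames: F F F F F F F . . F F . F F → 11 faults.
4 frames: F F F F . . F F F F F F F F → 12 faults.
12 > 11: adding a frame increased faults — Belady's anomaly.

11, 12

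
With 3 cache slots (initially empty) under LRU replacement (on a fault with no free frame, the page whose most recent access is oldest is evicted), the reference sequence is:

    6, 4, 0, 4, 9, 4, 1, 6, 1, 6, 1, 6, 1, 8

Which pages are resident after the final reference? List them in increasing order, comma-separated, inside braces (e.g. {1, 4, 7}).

6: miss, frames (6)
4: miss, frames (6 4)
0: miss, frames (6 4 0)
4: hit
9: miss, evict 6, frames (0 4 9)
4: hit
1: miss, evict 0, frames (9 4 1)
6: miss, evict 9, frames (4 1 6)
1: hit
6: hit
1: hit
6: hit
1: hit
8: miss, evict 4, frames (6 1 8)

{1, 6, 8}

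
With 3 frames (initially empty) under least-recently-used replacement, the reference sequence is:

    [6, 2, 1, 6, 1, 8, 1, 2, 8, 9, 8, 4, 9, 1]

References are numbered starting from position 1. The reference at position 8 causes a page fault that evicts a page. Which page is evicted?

pos 1: 6 -> fault, frames (6)
pos 2: 2 -> fault, frames (6 2)
pos 3: 1 -> fault, frames (6 2 1)
pos 4: 6 -> hit
pos 5: 1 -> hit
pos 6: 8 -> fault, evict 2, frames (6 1 8)
pos 7: 1 -> hit
pos 8: 2 -> fault, evict 6, frames (8 1 2)
At position 8, page 6 is evicted.

6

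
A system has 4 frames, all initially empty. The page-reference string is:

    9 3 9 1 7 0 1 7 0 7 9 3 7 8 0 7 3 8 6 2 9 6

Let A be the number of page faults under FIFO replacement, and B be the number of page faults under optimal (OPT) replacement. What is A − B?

Under FIFO: F F . F F F . . . . F F . F . F . . F F F . → 12 faults.
Under OPT: F F . F F F . . . . . F . F . . . . F F F . → 10 faults.
A − B = 12 − 10 = 2.

2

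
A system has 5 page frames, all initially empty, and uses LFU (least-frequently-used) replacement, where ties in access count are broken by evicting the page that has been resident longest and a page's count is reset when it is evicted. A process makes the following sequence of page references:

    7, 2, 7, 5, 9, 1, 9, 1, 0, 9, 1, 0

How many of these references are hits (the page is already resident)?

7 → fault, frames (7)
2 → fault, frames (7 2)
7 → hit
5 → fault, frames (7 2 5)
9 → fault, frames (7 2 5 9)
1 → fault, frames (7 2 5 9 1)
9 → hit
1 → hit
0 → fault, evict 2, frames (7 5 9 1 0)
9 → hit
1 → hit
0 → hit
Hits: 6.

6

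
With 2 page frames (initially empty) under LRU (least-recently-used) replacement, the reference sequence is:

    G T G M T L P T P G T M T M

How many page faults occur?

G → miss, frames [G]
T → miss, frames [G, T]
G → hit
M → miss, evict T, frames [G, M]
T → miss, evict G, frames [M, T]
L → miss, evict M, frames [T, L]
P → miss, evict T, frames [L, P]
T → miss, evict L, frames [P, T]
P → hit
G → miss, evict T, frames [P, G]
T → miss, evict P, frames [G, T]
M → miss, evict G, frames [T, M]
T → hit
M → hit
Page faults: 10.

10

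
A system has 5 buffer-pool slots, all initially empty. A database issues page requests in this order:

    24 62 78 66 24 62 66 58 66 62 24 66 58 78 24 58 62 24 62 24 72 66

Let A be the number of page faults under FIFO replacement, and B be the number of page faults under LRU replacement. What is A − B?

-1

Under FIFO: F F F F . . . F . . . . . . . . . . . . F . → 6 faults.
Under LRU: F F F F . . . F . . . . . . . . . . . . F F → 7 faults.
A − B = 6 − 7 = -1.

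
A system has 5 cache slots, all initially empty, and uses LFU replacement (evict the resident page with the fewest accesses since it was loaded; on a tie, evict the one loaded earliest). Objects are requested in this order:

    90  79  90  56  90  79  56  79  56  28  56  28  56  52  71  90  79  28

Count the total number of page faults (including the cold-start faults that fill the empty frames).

6

90 -> fault, frames {90}
79 -> fault, frames {90,79}
90 -> hit
56 -> fault, frames {90,79,56}
90 -> hit
79 -> hit
56 -> hit
79 -> hit
56 -> hit
28 -> fault, frames {90,79,56,28}
56 -> hit
28 -> hit
56 -> hit
52 -> fault, frames {90,79,56,28,52}
71 -> fault, evict 52, frames {90,79,56,28,71}
90 -> hit
79 -> hit
28 -> hit
Page faults: 6.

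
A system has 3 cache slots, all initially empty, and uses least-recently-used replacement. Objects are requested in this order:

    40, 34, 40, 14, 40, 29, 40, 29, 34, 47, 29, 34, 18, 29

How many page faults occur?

7

40 → miss, frames {40}
34 → miss, frames {40,34}
40 → hit
14 → miss, frames {34,40,14}
40 → hit
29 → miss, evict 34, frames {14,40,29}
40 → hit
29 → hit
34 → miss, evict 14, frames {40,29,34}
47 → miss, evict 40, frames {29,34,47}
29 → hit
34 → hit
18 → miss, evict 47, frames {29,34,18}
29 → hit
Page faults: 7.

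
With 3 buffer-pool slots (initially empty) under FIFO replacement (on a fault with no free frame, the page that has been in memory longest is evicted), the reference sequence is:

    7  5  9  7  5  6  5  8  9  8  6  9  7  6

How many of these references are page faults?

6

7 → fault, frames [7]
5 → fault, frames [7, 5]
9 → fault, frames [7, 5, 9]
7 → hit
5 → hit
6 → fault, evict 7, frames [5, 9, 6]
5 → hit
8 → fault, evict 5, frames [9, 6, 8]
9 → hit
8 → hit
6 → hit
9 → hit
7 → fault, evict 9, frames [6, 8, 7]
6 → hit
Page faults: 6.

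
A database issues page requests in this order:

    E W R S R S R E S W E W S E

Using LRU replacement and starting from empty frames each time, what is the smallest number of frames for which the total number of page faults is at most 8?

f=1: 14 faults
f=2: 10 faults
f=3: 6 faults
f=4: 4 faults
Smallest f with faults ≤ 8 is 3.

3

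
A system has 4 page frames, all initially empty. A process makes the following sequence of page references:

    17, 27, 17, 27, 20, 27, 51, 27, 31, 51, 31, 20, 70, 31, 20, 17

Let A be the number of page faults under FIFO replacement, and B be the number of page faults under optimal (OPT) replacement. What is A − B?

Under FIFO: F F . . F . F . F . . . F . . F → 7 faults.
Under OPT: F F . . F . F . F . . . F . . . → 6 faults.
A − B = 7 − 6 = 1.

1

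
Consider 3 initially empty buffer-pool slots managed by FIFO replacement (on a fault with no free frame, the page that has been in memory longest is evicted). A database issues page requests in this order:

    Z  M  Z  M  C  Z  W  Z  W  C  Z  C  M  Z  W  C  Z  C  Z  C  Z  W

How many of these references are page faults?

8

Z → fault, frames (Z)
M → fault, frames (Z M)
Z → hit
M → hit
C → fault, frames (Z M C)
Z → hit
W → fault, evict Z, frames (M C W)
Z → fault, evict M, frames (C W Z)
W → hit
C → hit
Z → hit
C → hit
M → fault, evict C, frames (W Z M)
Z → hit
W → hit
C → fault, evict W, frames (Z M C)
Z → hit
C → hit
Z → hit
C → hit
Z → hit
W → fault, evict Z, frames (M C W)
Page faults: 8.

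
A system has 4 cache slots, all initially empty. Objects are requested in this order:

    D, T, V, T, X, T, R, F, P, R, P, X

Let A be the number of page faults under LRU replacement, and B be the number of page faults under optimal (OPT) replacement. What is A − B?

1

Under LRU: F F F . F . F F F . . F → 8 faults.
Under OPT: F F F . F . F F F . . . → 7 faults.
A − B = 8 − 7 = 1.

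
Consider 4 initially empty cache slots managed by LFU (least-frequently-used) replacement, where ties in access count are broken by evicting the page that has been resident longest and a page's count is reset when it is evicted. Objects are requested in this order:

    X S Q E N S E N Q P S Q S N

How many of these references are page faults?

X: fault, frames {X}
S: fault, frames {X,S}
Q: fault, frames {X,S,Q}
E: fault, frames {X,S,Q,E}
N: fault, evict X, frames {S,Q,E,N}
S: hit
E: hit
N: hit
Q: hit
P: fault, evict S, frames {Q,E,N,P}
S: fault, evict P, frames {Q,E,N,S}
Q: hit
S: hit
N: hit
Page faults: 7.

7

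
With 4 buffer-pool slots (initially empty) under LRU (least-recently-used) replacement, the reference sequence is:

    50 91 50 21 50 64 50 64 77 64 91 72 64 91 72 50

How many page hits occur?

8

50: fault, frames [50]
91: fault, frames [50, 91]
50: hit
21: fault, frames [91, 50, 21]
50: hit
64: fault, frames [91, 21, 50, 64]
50: hit
64: hit
77: fault, evict 91, frames [21, 50, 64, 77]
64: hit
91: fault, evict 21, frames [50, 77, 64, 91]
72: fault, evict 50, frames [77, 64, 91, 72]
64: hit
91: hit
72: hit
50: fault, evict 77, frames [64, 91, 72, 50]
Hits: 8.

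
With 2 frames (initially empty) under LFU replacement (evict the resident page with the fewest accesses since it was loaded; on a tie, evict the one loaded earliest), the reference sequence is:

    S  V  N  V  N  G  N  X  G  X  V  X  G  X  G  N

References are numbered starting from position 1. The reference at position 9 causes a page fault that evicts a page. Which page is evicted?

X

pos 1: S → fault, frames [S]
pos 2: V → fault, frames [S, V]
pos 3: N → fault, evict S, frames [V, N]
pos 4: V → hit
pos 5: N → hit
pos 6: G → fault, evict V, frames [N, G]
pos 7: N → hit
pos 8: X → fault, evict G, frames [N, X]
pos 9: G → fault, evict X, frames [N, G]
At position 9, page X is evicted.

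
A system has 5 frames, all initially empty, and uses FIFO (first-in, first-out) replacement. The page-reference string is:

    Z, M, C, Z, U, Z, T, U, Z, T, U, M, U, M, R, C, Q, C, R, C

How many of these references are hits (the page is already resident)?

Z -> fault, frames (Z)
M -> fault, frames (Z M)
C -> fault, frames (Z M C)
Z -> hit
U -> fault, frames (Z M C U)
Z -> hit
T -> fault, frames (Z M C U T)
U -> hit
Z -> hit
T -> hit
U -> hit
M -> hit
U -> hit
M -> hit
R -> fault, evict Z, frames (M C U T R)
C -> hit
Q -> fault, evict M, frames (C U T R Q)
C -> hit
R -> hit
C -> hit
Hits: 13.

13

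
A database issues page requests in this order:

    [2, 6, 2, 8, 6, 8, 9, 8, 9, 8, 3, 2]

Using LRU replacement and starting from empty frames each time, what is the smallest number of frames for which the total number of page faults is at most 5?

f=1: 12 faults
f=2: 7 faults
f=3: 6 faults
f=4: 6 faults
f=5: 5 faults
Smallest f with faults ≤ 5 is 5.

5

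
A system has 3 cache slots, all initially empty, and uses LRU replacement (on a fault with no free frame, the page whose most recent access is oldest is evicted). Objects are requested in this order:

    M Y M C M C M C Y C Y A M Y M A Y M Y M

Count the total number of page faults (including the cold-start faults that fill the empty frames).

5

M: fault, frames [M]
Y: fault, frames [M, Y]
M: hit
C: fault, frames [Y, M, C]
M: hit
C: hit
M: hit
C: hit
Y: hit
C: hit
Y: hit
A: fault, evict M, frames [C, Y, A]
M: fault, evict C, frames [Y, A, M]
Y: hit
M: hit
A: hit
Y: hit
M: hit
Y: hit
M: hit
Page faults: 5.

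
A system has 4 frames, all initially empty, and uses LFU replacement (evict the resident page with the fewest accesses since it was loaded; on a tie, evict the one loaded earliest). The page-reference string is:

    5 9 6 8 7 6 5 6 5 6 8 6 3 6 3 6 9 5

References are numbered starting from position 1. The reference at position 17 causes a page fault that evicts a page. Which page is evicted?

pos 1: 5 -> fault, frames {5}
pos 2: 9 -> fault, frames {5,9}
pos 3: 6 -> fault, frames {5,9,6}
pos 4: 8 -> fault, frames {5,9,6,8}
pos 5: 7 -> fault, evict 5, frames {9,6,8,7}
pos 6: 6 -> hit
pos 7: 5 -> fault, evict 9, frames {6,8,7,5}
pos 8: 6 -> hit
pos 9: 5 -> hit
pos 10: 6 -> hit
pos 11: 8 -> hit
pos 12: 6 -> hit
pos 13: 3 -> fault, evict 7, frames {6,8,5,3}
pos 14: 6 -> hit
pos 15: 3 -> hit
pos 16: 6 -> hit
pos 17: 9 -> fault, evict 8, frames {6,5,3,9}
At position 17, page 8 is evicted.

8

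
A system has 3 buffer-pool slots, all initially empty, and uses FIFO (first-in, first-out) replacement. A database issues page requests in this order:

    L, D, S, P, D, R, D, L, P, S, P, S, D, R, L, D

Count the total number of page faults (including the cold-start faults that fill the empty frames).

12

L -> miss, frames (L)
D -> miss, frames (L D)
S -> miss, frames (L D S)
P -> miss, evict L, frames (D S P)
D -> hit
R -> miss, evict D, frames (S P R)
D -> miss, evict S, frames (P R D)
L -> miss, evict P, frames (R D L)
P -> miss, evict R, frames (D L P)
S -> miss, evict D, frames (L P S)
P -> hit
S -> hit
D -> miss, evict L, frames (P S D)
R -> miss, evict P, frames (S D R)
L -> miss, evict S, frames (D R L)
D -> hit
Page faults: 12.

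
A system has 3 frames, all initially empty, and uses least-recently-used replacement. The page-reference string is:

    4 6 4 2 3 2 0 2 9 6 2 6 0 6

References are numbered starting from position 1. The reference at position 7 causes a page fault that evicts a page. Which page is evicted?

4

pos 1: 4 -> fault, frames (4)
pos 2: 6 -> fault, frames (4 6)
pos 3: 4 -> hit
pos 4: 2 -> fault, frames (6 4 2)
pos 5: 3 -> fault, evict 6, frames (4 2 3)
pos 6: 2 -> hit
pos 7: 0 -> fault, evict 4, frames (3 2 0)
At position 7, page 4 is evicted.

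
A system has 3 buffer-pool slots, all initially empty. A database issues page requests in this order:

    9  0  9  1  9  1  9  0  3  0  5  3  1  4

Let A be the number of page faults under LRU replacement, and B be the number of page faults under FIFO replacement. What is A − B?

Under LRU: F F . F . . . . F . F . F F → 7 faults.
Under FIFO: F F . F . . . . F . F . . F → 6 faults.
A − B = 7 − 6 = 1.

1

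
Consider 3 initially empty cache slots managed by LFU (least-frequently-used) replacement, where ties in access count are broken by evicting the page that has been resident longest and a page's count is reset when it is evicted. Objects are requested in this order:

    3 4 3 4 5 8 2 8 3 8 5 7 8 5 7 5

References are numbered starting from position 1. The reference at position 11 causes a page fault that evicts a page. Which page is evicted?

4

pos 1: 3 -> fault, frames [3]
pos 2: 4 -> fault, frames [3, 4]
pos 3: 3 -> hit
pos 4: 4 -> hit
pos 5: 5 -> fault, frames [3, 4, 5]
pos 6: 8 -> fault, evict 5, frames [3, 4, 8]
pos 7: 2 -> fault, evict 8, frames [3, 4, 2]
pos 8: 8 -> fault, evict 2, frames [3, 4, 8]
pos 9: 3 -> hit
pos 10: 8 -> hit
pos 11: 5 -> fault, evict 4, frames [3, 8, 5]
At position 11, page 4 is evicted.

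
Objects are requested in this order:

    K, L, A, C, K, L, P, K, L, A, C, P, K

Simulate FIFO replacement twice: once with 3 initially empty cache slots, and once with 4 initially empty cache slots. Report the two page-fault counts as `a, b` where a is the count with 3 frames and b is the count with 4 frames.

10, 11

3 frames: F F F F F F F . . F F . F → 10 faults.
4 frames: F F F F . . F F F F F F F → 11 faults.
11 > 10: adding a frame increased faults — Belady's anomaly.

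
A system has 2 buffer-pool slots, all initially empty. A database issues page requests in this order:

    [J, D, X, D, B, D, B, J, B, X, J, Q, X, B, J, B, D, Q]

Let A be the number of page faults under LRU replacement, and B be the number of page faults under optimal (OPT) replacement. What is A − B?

Under LRU: F F F . F . . F . F F F F F F . F F → 13 faults.
Under OPT: F F F . F . . F . F . F . F F . F F → 11 faults.
A − B = 13 − 11 = 2.

2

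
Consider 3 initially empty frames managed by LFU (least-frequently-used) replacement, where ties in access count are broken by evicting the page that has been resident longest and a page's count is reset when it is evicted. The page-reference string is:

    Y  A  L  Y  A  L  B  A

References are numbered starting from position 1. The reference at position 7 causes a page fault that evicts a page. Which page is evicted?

Y

pos 1: Y -> fault, frames (Y)
pos 2: A -> fault, frames (Y A)
pos 3: L -> fault, frames (Y A L)
pos 4: Y -> hit
pos 5: A -> hit
pos 6: L -> hit
pos 7: B -> fault, evict Y, frames (A L B)
At position 7, page Y is evicted.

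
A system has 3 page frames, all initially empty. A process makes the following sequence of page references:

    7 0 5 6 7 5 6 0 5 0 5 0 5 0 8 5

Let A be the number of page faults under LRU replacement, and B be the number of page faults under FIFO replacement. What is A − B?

Under LRU: F F F F F . . F . . . . . . F . → 7 faults.
Under FIFO: F F F F F . . F F . . . . . F . → 8 faults.
A − B = 7 − 8 = -1.

-1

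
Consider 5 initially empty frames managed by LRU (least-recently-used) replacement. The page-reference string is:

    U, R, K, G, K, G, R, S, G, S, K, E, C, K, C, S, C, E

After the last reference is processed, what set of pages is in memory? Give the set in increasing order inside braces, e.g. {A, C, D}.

{C, E, G, K, S}

U → fault, frames (U)
R → fault, frames (U R)
K → fault, frames (U R K)
G → fault, frames (U R K G)
K → hit
G → hit
R → hit
S → fault, frames (U K G R S)
G → hit
S → hit
K → hit
E → fault, evict U, frames (R G S K E)
C → fault, evict R, frames (G S K E C)
K → hit
C → hit
S → hit
C → hit
E → hit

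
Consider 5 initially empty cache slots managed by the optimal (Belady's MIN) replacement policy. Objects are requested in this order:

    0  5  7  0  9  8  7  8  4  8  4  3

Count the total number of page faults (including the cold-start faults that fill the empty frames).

0: fault, frames (0)
5: fault, frames (0 5)
7: fault, frames (0 5 7)
0: hit
9: fault, frames (0 5 7 9)
8: fault, frames (0 5 7 9 8)
7: hit
8: hit
4: fault, evict 9, frames (0 5 7 8 4)
8: hit
4: hit
3: fault, evict 4, frames (0 5 7 8 3)
Page faults: 7.

7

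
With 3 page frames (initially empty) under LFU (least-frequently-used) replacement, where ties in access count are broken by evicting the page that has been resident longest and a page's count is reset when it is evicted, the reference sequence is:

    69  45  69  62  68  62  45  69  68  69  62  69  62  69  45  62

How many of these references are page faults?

69 → miss, frames (69)
45 → miss, frames (69 45)
69 → hit
62 → miss, frames (69 45 62)
68 → miss, evict 45, frames (69 62 68)
62 → hit
45 → miss, evict 68, frames (69 62 45)
69 → hit
68 → miss, evict 45, frames (69 62 68)
69 → hit
62 → hit
69 → hit
62 → hit
69 → hit
45 → miss, evict 68, frames (69 62 45)
62 → hit
Page faults: 7.

7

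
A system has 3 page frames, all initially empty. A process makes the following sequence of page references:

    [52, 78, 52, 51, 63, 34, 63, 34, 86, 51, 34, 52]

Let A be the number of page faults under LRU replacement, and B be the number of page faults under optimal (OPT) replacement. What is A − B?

1

Under LRU: F F . F F F . . F F . F → 8 faults.
Under OPT: F F . F F F . . F . . F → 7 faults.
A − B = 8 − 7 = 1.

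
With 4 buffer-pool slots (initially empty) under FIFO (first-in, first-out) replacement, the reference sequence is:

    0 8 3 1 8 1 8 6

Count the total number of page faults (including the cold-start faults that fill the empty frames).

0 → fault, frames [0]
8 → fault, frames [0, 8]
3 → fault, frames [0, 8, 3]
1 → fault, frames [0, 8, 3, 1]
8 → hit
1 → hit
8 → hit
6 → fault, evict 0, frames [8, 3, 1, 6]
Page faults: 5.

5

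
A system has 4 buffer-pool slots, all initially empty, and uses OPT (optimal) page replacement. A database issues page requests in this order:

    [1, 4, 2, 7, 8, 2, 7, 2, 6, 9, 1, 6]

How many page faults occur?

1 → miss, frames (1)
4 → miss, frames (1 4)
2 → miss, frames (1 4 2)
7 → miss, frames (1 4 2 7)
8 → miss, evict 4, frames (1 2 7 8)
2 → hit
7 → hit
2 → hit
6 → miss, evict 8, frames (1 2 7 6)
9 → miss, evict 7, frames (1 2 6 9)
1 → hit
6 → hit
Page faults: 7.

7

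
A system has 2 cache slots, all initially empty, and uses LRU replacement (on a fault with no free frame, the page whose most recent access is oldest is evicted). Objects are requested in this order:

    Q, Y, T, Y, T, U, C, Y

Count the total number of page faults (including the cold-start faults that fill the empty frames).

Q → miss, frames (Q)
Y → miss, frames (Q Y)
T → miss, evict Q, frames (Y T)
Y → hit
T → hit
U → miss, evict Y, frames (T U)
C → miss, evict T, frames (U C)
Y → miss, evict U, frames (C Y)
Page faults: 6.

6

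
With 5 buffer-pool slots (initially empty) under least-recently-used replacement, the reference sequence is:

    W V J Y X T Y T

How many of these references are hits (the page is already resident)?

2

W -> fault, frames {W}
V -> fault, frames {W,V}
J -> fault, frames {W,V,J}
Y -> fault, frames {W,V,J,Y}
X -> fault, frames {W,V,J,Y,X}
T -> fault, evict W, frames {V,J,Y,X,T}
Y -> hit
T -> hit
Hits: 2.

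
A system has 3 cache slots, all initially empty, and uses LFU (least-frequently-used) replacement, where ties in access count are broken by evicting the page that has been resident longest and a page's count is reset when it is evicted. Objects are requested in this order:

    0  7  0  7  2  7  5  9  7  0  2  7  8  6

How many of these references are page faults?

8

0: miss, frames {0}
7: miss, frames {0,7}
0: hit
7: hit
2: miss, frames {0,7,2}
7: hit
5: miss, evict 2, frames {0,7,5}
9: miss, evict 5, frames {0,7,9}
7: hit
0: hit
2: miss, evict 9, frames {0,7,2}
7: hit
8: miss, evict 2, frames {0,7,8}
6: miss, evict 8, frames {0,7,6}
Page faults: 8.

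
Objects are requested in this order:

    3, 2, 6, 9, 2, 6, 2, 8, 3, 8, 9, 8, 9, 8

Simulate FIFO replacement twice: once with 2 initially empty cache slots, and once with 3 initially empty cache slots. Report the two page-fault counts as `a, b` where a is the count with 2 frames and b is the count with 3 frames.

10, 6

2 frames: F F F F F F . F F . F F . . → 10 faults.
3 frames: F F F F . . . F F . . . . . → 6 faults.
6 < 10: adding a frame reduced faults, as is typical.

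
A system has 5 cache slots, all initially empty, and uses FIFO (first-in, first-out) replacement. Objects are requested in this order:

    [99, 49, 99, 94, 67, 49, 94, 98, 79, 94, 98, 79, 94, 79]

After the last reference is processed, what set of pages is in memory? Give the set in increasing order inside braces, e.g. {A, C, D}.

{49, 67, 79, 94, 98}

99 -> fault, frames (99)
49 -> fault, frames (99 49)
99 -> hit
94 -> fault, frames (99 49 94)
67 -> fault, frames (99 49 94 67)
49 -> hit
94 -> hit
98 -> fault, frames (99 49 94 67 98)
79 -> fault, evict 99, frames (49 94 67 98 79)
94 -> hit
98 -> hit
79 -> hit
94 -> hit
79 -> hit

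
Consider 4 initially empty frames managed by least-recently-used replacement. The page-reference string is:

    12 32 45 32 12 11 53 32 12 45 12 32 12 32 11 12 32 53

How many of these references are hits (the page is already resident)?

12 -> fault, frames (12)
32 -> fault, frames (12 32)
45 -> fault, frames (12 32 45)
32 -> hit
12 -> hit
11 -> fault, frames (45 32 12 11)
53 -> fault, evict 45, frames (32 12 11 53)
32 -> hit
12 -> hit
45 -> fault, evict 11, frames (53 32 12 45)
12 -> hit
32 -> hit
12 -> hit
32 -> hit
11 -> fault, evict 53, frames (45 12 32 11)
12 -> hit
32 -> hit
53 -> fault, evict 45, frames (11 12 32 53)
Hits: 10.

10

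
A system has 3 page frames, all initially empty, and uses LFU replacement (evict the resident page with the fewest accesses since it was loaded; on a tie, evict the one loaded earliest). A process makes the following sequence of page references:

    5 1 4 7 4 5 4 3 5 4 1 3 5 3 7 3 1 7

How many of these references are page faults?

5 -> fault, frames {5}
1 -> fault, frames {5,1}
4 -> fault, frames {5,1,4}
7 -> fault, evict 5, frames {1,4,7}
4 -> hit
5 -> fault, evict 1, frames {4,7,5}
4 -> hit
3 -> fault, evict 7, frames {4,5,3}
5 -> hit
4 -> hit
1 -> fault, evict 3, frames {4,5,1}
3 -> fault, evict 1, frames {4,5,3}
5 -> hit
3 -> hit
7 -> fault, evict 3, frames {4,5,7}
3 -> fault, evict 7, frames {4,5,3}
1 -> fault, evict 3, frames {4,5,1}
7 -> fault, evict 1, frames {4,5,7}
Page faults: 12.

12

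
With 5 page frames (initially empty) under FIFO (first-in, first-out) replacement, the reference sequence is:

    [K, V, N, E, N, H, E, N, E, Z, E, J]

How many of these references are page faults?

7

K → miss, frames [K]
V → miss, frames [K, V]
N → miss, frames [K, V, N]
E → miss, frames [K, V, N, E]
N → hit
H → miss, frames [K, V, N, E, H]
E → hit
N → hit
E → hit
Z → miss, evict K, frames [V, N, E, H, Z]
E → hit
J → miss, evict V, frames [N, E, H, Z, J]
Page faults: 7.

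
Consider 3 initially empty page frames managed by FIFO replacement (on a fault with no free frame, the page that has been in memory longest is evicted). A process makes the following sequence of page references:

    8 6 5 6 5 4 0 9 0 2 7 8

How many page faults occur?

9

8 → miss, frames (8)
6 → miss, frames (8 6)
5 → miss, frames (8 6 5)
6 → hit
5 → hit
4 → miss, evict 8, frames (6 5 4)
0 → miss, evict 6, frames (5 4 0)
9 → miss, evict 5, frames (4 0 9)
0 → hit
2 → miss, evict 4, frames (0 9 2)
7 → miss, evict 0, frames (9 2 7)
8 → miss, evict 9, frames (2 7 8)
Page faults: 9.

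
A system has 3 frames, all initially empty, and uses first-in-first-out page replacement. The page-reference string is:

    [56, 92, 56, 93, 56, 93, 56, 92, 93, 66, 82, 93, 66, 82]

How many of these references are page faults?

5

56 -> fault, frames (56)
92 -> fault, frames (56 92)
56 -> hit
93 -> fault, frames (56 92 93)
56 -> hit
93 -> hit
56 -> hit
92 -> hit
93 -> hit
66 -> fault, evict 56, frames (92 93 66)
82 -> fault, evict 92, frames (93 66 82)
93 -> hit
66 -> hit
82 -> hit
Page faults: 5.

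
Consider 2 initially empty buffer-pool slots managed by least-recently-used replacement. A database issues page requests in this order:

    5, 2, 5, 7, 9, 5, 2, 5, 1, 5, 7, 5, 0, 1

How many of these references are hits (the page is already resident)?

5 -> fault, frames (5)
2 -> fault, frames (5 2)
5 -> hit
7 -> fault, evict 2, frames (5 7)
9 -> fault, evict 5, frames (7 9)
5 -> fault, evict 7, frames (9 5)
2 -> fault, evict 9, frames (5 2)
5 -> hit
1 -> fault, evict 2, frames (5 1)
5 -> hit
7 -> fault, evict 1, frames (5 7)
5 -> hit
0 -> fault, evict 7, frames (5 0)
1 -> fault, evict 5, frames (0 1)
Hits: 4.

4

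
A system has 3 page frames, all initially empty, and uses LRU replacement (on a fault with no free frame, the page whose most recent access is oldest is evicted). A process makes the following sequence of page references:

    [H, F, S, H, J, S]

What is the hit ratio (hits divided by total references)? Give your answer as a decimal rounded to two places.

0.33

H: fault, frames [H]
F: fault, frames [H, F]
S: fault, frames [H, F, S]
H: hit
J: fault, evict F, frames [S, H, J]
S: hit
Hits: 2 of 6 references → 2/6 = 0.3333.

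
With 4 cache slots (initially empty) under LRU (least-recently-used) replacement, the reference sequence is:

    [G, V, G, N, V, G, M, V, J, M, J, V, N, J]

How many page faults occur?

6

G → fault, frames {G}
V → fault, frames {G,V}
G → hit
N → fault, frames {V,G,N}
V → hit
G → hit
M → fault, frames {N,V,G,M}
V → hit
J → fault, evict N, frames {G,M,V,J}
M → hit
J → hit
V → hit
N → fault, evict G, frames {M,J,V,N}
J → hit
Page faults: 6.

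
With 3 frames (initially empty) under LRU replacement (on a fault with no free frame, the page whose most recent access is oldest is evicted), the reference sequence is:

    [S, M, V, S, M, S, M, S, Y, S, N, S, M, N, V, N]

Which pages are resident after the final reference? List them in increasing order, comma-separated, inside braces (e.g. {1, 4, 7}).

S -> fault, frames [S]
M -> fault, frames [S, M]
V -> fault, frames [S, M, V]
S -> hit
M -> hit
S -> hit
M -> hit
S -> hit
Y -> fault, evict V, frames [M, S, Y]
S -> hit
N -> fault, evict M, frames [Y, S, N]
S -> hit
M -> fault, evict Y, frames [N, S, M]
N -> hit
V -> fault, evict S, frames [M, N, V]
N -> hit

{M, N, V}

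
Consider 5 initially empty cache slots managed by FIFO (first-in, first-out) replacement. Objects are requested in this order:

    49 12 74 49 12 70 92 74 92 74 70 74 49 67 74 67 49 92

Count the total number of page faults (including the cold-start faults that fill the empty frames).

49 → miss, frames {49}
12 → miss, frames {49,12}
74 → miss, frames {49,12,74}
49 → hit
12 → hit
70 → miss, frames {49,12,74,70}
92 → miss, frames {49,12,74,70,92}
74 → hit
92 → hit
74 → hit
70 → hit
74 → hit
49 → hit
67 → miss, evict 49, frames {12,74,70,92,67}
74 → hit
67 → hit
49 → miss, evict 12, frames {74,70,92,67,49}
92 → hit
Page faults: 7.

7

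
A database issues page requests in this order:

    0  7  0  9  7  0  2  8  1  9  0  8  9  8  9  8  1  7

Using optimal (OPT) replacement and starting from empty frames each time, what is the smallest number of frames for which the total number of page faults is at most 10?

f=1: 18 faults
f=2: 11 faults
f=3: 8 faults
f=4: 7 faults
f=5: 6 faults
f=6: 6 faults
Smallest f with faults ≤ 10 is 3.

3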